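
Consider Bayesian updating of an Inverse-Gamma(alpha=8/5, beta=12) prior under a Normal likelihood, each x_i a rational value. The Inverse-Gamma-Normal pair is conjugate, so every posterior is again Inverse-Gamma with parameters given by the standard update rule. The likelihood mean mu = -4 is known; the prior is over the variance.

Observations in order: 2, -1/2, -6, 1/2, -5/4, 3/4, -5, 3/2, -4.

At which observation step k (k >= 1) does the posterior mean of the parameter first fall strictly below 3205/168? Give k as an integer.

k = 3

obs 1: x=2 → posterior Inverse-Gamma(21/10, 30)
obs 2: x=-1/2 → posterior Inverse-Gamma(13/5, 289/8)
obs 3: x=-6 → posterior Inverse-Gamma(31/10, 305/8)
obs 4: x=1/2 → posterior Inverse-Gamma(18/5, 193/4)
obs 5: x=-5/4 → posterior Inverse-Gamma(41/10, 1665/32)
obs 6: x=3/4 → posterior Inverse-Gamma(23/5, 1013/16)
obs 7: x=-5 → posterior Inverse-Gamma(51/10, 1021/16)
obs 8: x=3/2 → posterior Inverse-Gamma(28/5, 1263/16)
obs 9: x=-4 → posterior Inverse-Gamma(61/10, 1263/16)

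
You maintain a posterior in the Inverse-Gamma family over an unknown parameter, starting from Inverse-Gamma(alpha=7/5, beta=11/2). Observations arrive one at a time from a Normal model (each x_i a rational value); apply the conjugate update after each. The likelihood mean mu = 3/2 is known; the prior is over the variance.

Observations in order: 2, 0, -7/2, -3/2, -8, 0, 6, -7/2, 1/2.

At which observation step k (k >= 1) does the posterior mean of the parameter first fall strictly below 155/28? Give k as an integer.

obs 1: x=2 → posterior Inverse-Gamma(19/10, 45/8)
obs 2: x=0 → posterior Inverse-Gamma(12/5, 27/4)
obs 3: x=-7/2 → posterior Inverse-Gamma(29/10, 77/4)
obs 4: x=-3/2 → posterior Inverse-Gamma(17/5, 95/4)
obs 5: x=-8 → posterior Inverse-Gamma(39/10, 551/8)
obs 6: x=0 → posterior Inverse-Gamma(22/5, 70)
obs 7: x=6 → posterior Inverse-Gamma(49/10, 641/8)
obs 8: x=-7/2 → posterior Inverse-Gamma(27/5, 741/8)
obs 9: x=1/2 → posterior Inverse-Gamma(59/10, 745/8)

k = 2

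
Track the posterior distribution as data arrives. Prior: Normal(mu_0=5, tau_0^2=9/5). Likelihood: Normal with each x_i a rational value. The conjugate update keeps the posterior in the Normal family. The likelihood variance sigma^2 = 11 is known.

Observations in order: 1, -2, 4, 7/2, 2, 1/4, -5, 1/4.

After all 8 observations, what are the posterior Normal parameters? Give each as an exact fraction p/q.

mu_0=311/127, tau_0^2=99/127

obs 1: x=1 → posterior Normal(71/16, 99/64)
obs 2: x=-2 → posterior Normal(266/73, 99/73)
obs 3: x=4 → posterior Normal(151/41, 99/82)
obs 4: x=7/2 → posterior Normal(667/182, 99/91)
obs 5: x=2 → posterior Normal(703/200, 99/100)
obs 6: x=1/4 → posterior Normal(1415/436, 99/109)
obs 7: x=-5 → posterior Normal(1235/472, 99/118)
obs 8: x=1/4 → posterior Normal(311/127, 99/127)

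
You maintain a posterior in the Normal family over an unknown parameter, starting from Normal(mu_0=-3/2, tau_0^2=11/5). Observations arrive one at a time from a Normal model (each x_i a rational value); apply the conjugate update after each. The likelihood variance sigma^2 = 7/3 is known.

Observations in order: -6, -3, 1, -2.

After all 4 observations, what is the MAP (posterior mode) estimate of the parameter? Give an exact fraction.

-765/334

obs 1: x=-6 → posterior Normal(-501/136, 77/68)
obs 2: x=-3 → posterior Normal(-699/202, 77/101)
obs 3: x=1 → posterior Normal(-633/268, 77/134)
obs 4: x=-2 → posterior Normal(-765/334, 77/167)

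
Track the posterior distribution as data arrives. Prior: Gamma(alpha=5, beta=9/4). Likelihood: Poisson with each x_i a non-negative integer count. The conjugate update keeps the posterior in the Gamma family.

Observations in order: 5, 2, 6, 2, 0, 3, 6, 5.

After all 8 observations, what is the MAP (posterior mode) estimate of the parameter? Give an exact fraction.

132/41

obs 1: x=5 → posterior Gamma(10, 13/4)
obs 2: x=2 → posterior Gamma(12, 17/4)
obs 3: x=6 → posterior Gamma(18, 21/4)
obs 4: x=2 → posterior Gamma(20, 25/4)
obs 5: x=0 → posterior Gamma(20, 29/4)
obs 6: x=3 → posterior Gamma(23, 33/4)
obs 7: x=6 → posterior Gamma(29, 37/4)
obs 8: x=5 → posterior Gamma(34, 41/4)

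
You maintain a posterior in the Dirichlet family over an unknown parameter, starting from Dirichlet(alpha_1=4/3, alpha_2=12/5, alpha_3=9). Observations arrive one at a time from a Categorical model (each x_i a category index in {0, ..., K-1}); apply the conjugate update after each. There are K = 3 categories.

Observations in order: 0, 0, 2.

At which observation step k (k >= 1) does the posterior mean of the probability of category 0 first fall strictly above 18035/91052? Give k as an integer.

k = 2

obs 1: x=0 → posterior Dirichlet(7/3, 12/5, 9)
obs 2: x=0 → posterior Dirichlet(10/3, 12/5, 9)
obs 3: x=2 → posterior Dirichlet(10/3, 12/5, 10)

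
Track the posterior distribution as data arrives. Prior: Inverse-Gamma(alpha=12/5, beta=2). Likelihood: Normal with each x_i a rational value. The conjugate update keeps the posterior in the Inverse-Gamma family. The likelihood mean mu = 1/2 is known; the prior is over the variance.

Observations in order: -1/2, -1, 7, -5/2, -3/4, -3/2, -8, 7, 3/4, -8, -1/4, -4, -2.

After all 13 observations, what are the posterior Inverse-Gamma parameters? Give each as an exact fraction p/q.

alpha=89/10, beta=4447/32

obs 1: x=-1/2 → posterior Inverse-Gamma(29/10, 5/2)
obs 2: x=-1 → posterior Inverse-Gamma(17/5, 29/8)
obs 3: x=7 → posterior Inverse-Gamma(39/10, 99/4)
obs 4: x=-5/2 → posterior Inverse-Gamma(22/5, 117/4)
obs 5: x=-3/4 → posterior Inverse-Gamma(49/10, 961/32)
obs 6: x=-3/2 → posterior Inverse-Gamma(27/5, 1025/32)
obs 7: x=-8 → posterior Inverse-Gamma(59/10, 2181/32)
obs 8: x=7 → posterior Inverse-Gamma(32/5, 2857/32)
obs 9: x=3/4 → posterior Inverse-Gamma(69/10, 1429/16)
obs 10: x=-8 → posterior Inverse-Gamma(37/5, 2007/16)
obs 11: x=-1/4 → posterior Inverse-Gamma(79/10, 4023/32)
obs 12: x=-4 → posterior Inverse-Gamma(42/5, 4347/32)
obs 13: x=-2 → posterior Inverse-Gamma(89/10, 4447/32)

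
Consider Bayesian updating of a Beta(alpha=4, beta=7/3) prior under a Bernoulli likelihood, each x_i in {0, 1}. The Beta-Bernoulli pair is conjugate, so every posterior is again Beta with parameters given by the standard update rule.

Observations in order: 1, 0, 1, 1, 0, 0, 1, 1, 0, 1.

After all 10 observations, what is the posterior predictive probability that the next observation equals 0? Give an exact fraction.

19/49

obs 1: x=1 → posterior Beta(5, 7/3)
obs 2: x=0 → posterior Beta(5, 10/3)
obs 3: x=1 → posterior Beta(6, 10/3)
obs 4: x=1 → posterior Beta(7, 10/3)
obs 5: x=0 → posterior Beta(7, 13/3)
obs 6: x=0 → posterior Beta(7, 16/3)
obs 7: x=1 → posterior Beta(8, 16/3)
obs 8: x=1 → posterior Beta(9, 16/3)
obs 9: x=0 → posterior Beta(9, 19/3)
obs 10: x=1 → posterior Beta(10, 19/3)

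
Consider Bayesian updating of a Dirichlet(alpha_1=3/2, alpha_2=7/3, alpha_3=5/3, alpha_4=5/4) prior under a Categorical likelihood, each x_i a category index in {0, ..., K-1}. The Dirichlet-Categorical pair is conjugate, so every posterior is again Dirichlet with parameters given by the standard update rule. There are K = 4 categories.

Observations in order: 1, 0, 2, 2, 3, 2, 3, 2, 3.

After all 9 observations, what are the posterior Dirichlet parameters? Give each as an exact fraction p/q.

alpha_1=5/2, alpha_2=10/3, alpha_3=17/3, alpha_4=17/4

obs 1: x=1 → posterior Dirichlet(3/2, 10/3, 5/3, 5/4)
obs 2: x=0 → posterior Dirichlet(5/2, 10/3, 5/3, 5/4)
obs 3: x=2 → posterior Dirichlet(5/2, 10/3, 8/3, 5/4)
obs 4: x=2 → posterior Dirichlet(5/2, 10/3, 11/3, 5/4)
obs 5: x=3 → posterior Dirichlet(5/2, 10/3, 11/3, 9/4)
obs 6: x=2 → posterior Dirichlet(5/2, 10/3, 14/3, 9/4)
obs 7: x=3 → posterior Dirichlet(5/2, 10/3, 14/3, 13/4)
obs 8: x=2 → posterior Dirichlet(5/2, 10/3, 17/3, 13/4)
obs 9: x=3 → posterior Dirichlet(5/2, 10/3, 17/3, 17/4)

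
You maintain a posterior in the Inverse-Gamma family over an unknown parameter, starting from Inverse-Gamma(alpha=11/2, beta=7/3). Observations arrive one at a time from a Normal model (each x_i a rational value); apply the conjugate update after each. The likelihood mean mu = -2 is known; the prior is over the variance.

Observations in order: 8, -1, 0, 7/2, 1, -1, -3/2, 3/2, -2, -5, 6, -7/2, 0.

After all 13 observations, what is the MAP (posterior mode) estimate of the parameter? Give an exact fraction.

obs 1: x=8 → posterior Inverse-Gamma(6, 157/3)
obs 2: x=-1 → posterior Inverse-Gamma(13/2, 317/6)
obs 3: x=0 → posterior Inverse-Gamma(7, 329/6)
obs 4: x=7/2 → posterior Inverse-Gamma(15/2, 1679/24)
obs 5: x=1 → posterior Inverse-Gamma(8, 1787/24)
obs 6: x=-1 → posterior Inverse-Gamma(17/2, 1799/24)
obs 7: x=-3/2 → posterior Inverse-Gamma(9, 901/12)
obs 8: x=3/2 → posterior Inverse-Gamma(19/2, 1949/24)
obs 9: x=-2 → posterior Inverse-Gamma(10, 1949/24)
obs 10: x=-5 → posterior Inverse-Gamma(21/2, 2057/24)
obs 11: x=6 → posterior Inverse-Gamma(11, 2825/24)
obs 12: x=-7/2 → posterior Inverse-Gamma(23/2, 713/6)
obs 13: x=0 → posterior Inverse-Gamma(12, 725/6)

725/78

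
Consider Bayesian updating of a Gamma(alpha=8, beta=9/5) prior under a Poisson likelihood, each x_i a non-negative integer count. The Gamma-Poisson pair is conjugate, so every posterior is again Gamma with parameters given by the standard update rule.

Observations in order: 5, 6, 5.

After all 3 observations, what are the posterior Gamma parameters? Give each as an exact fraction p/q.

alpha=24, beta=24/5

obs 1: x=5 → posterior Gamma(13, 14/5)
obs 2: x=6 → posterior Gamma(19, 19/5)
obs 3: x=5 → posterior Gamma(24, 24/5)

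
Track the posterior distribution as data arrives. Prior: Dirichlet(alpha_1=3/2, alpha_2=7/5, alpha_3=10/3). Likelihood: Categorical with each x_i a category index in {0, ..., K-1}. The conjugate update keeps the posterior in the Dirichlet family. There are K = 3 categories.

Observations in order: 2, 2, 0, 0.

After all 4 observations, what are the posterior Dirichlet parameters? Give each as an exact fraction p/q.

obs 1: x=2 → posterior Dirichlet(3/2, 7/5, 13/3)
obs 2: x=2 → posterior Dirichlet(3/2, 7/5, 16/3)
obs 3: x=0 → posterior Dirichlet(5/2, 7/5, 16/3)
obs 4: x=0 → posterior Dirichlet(7/2, 7/5, 16/3)

alpha_1=7/2, alpha_2=7/5, alpha_3=16/3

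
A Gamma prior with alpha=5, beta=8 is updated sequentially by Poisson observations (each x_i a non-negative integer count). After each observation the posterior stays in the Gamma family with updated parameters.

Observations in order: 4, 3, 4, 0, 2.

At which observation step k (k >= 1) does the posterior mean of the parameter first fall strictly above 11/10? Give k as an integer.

obs 1: x=4 → posterior Gamma(9, 9)
obs 2: x=3 → posterior Gamma(12, 10)
obs 3: x=4 → posterior Gamma(16, 11)
obs 4: x=0 → posterior Gamma(16, 12)
obs 5: x=2 → posterior Gamma(18, 13)

k = 2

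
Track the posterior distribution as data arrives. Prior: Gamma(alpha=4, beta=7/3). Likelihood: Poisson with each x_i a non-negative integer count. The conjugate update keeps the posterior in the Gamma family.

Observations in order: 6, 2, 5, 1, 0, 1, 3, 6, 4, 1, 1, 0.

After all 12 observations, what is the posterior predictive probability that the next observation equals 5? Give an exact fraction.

obs 1: x=6 → posterior Gamma(10, 10/3)
obs 2: x=2 → posterior Gamma(12, 13/3)
obs 3: x=5 → posterior Gamma(17, 16/3)
obs 4: x=1 → posterior Gamma(18, 19/3)
obs 5: x=0 → posterior Gamma(18, 22/3)
obs 6: x=1 → posterior Gamma(19, 25/3)
obs 7: x=3 → posterior Gamma(22, 28/3)
obs 8: x=6 → posterior Gamma(28, 31/3)
obs 9: x=4 → posterior Gamma(32, 34/3)
obs 10: x=1 → posterior Gamma(33, 37/3)
obs 11: x=1 → posterior Gamma(34, 40/3)
obs 12: x=0 → posterior Gamma(34, 43/3)

2104540580746292613637687481170705006880129542462873385403855897/35198604040942376601521363963212679870471944808141370374727139328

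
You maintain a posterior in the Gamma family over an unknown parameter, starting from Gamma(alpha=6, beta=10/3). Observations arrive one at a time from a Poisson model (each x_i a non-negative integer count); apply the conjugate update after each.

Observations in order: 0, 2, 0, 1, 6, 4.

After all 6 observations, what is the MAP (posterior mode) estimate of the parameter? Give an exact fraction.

27/14

obs 1: x=0 → posterior Gamma(6, 13/3)
obs 2: x=2 → posterior Gamma(8, 16/3)
obs 3: x=0 → posterior Gamma(8, 19/3)
obs 4: x=1 → posterior Gamma(9, 22/3)
obs 5: x=6 → posterior Gamma(15, 25/3)
obs 6: x=4 → posterior Gamma(19, 28/3)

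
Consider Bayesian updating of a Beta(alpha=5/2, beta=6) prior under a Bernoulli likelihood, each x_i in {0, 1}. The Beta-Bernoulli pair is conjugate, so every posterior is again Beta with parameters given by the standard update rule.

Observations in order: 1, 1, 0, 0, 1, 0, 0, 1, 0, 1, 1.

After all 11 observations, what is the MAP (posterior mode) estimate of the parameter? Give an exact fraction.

3/7

obs 1: x=1 → posterior Beta(7/2, 6)
obs 2: x=1 → posterior Beta(9/2, 6)
obs 3: x=0 → posterior Beta(9/2, 7)
obs 4: x=0 → posterior Beta(9/2, 8)
obs 5: x=1 → posterior Beta(11/2, 8)
obs 6: x=0 → posterior Beta(11/2, 9)
obs 7: x=0 → posterior Beta(11/2, 10)
obs 8: x=1 → posterior Beta(13/2, 10)
obs 9: x=0 → posterior Beta(13/2, 11)
obs 10: x=1 → posterior Beta(15/2, 11)
obs 11: x=1 → posterior Beta(17/2, 11)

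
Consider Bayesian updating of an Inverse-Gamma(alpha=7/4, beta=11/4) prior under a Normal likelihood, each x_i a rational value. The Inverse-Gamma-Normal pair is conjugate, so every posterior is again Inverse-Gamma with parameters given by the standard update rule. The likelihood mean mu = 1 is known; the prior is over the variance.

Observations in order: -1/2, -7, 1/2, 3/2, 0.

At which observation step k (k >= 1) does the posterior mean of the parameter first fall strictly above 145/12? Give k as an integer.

k = 2

obs 1: x=-1/2 → posterior Inverse-Gamma(9/4, 31/8)
obs 2: x=-7 → posterior Inverse-Gamma(11/4, 287/8)
obs 3: x=1/2 → posterior Inverse-Gamma(13/4, 36)
obs 4: x=3/2 → posterior Inverse-Gamma(15/4, 289/8)
obs 5: x=0 → posterior Inverse-Gamma(17/4, 293/8)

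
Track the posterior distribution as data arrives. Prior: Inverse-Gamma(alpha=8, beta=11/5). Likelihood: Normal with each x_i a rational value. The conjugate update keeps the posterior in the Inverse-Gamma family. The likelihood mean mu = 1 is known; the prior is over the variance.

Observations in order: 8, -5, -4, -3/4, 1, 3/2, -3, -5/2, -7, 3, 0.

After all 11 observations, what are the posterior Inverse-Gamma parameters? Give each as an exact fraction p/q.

obs 1: x=8 → posterior Inverse-Gamma(17/2, 267/10)
obs 2: x=-5 → posterior Inverse-Gamma(9, 447/10)
obs 3: x=-4 → posterior Inverse-Gamma(19/2, 286/5)
obs 4: x=-3/4 → posterior Inverse-Gamma(10, 9397/160)
obs 5: x=1 → posterior Inverse-Gamma(21/2, 9397/160)
obs 6: x=3/2 → posterior Inverse-Gamma(11, 9417/160)
obs 7: x=-3 → posterior Inverse-Gamma(23/2, 10697/160)
obs 8: x=-5/2 → posterior Inverse-Gamma(12, 11677/160)
obs 9: x=-7 → posterior Inverse-Gamma(25/2, 16797/160)
obs 10: x=3 → posterior Inverse-Gamma(13, 17117/160)
obs 11: x=0 → posterior Inverse-Gamma(27/2, 17197/160)

alpha=27/2, beta=17197/160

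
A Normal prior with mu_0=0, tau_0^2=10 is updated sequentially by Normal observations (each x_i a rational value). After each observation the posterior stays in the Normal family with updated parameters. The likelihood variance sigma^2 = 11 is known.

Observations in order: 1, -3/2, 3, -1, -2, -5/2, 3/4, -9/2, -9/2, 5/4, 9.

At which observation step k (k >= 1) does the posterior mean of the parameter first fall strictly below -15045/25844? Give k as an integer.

obs 1: x=1 → posterior Normal(10/21, 110/21)
obs 2: x=-3/2 → posterior Normal(-5/31, 110/31)
obs 3: x=3 → posterior Normal(25/41, 110/41)
obs 4: x=-1 → posterior Normal(5/17, 110/51)
obs 5: x=-2 → posterior Normal(-5/61, 110/61)
obs 6: x=-5/2 → posterior Normal(-30/71, 110/71)
obs 7: x=3/4 → posterior Normal(-5/18, 110/81)
obs 8: x=-9/2 → posterior Normal(-135/182, 110/91)
obs 9: x=-9/2 → posterior Normal(-225/202, 110/101)
obs 10: x=5/4 → posterior Normal(-100/111, 110/111)
obs 11: x=9 → posterior Normal(-10/121, 10/11)

k = 8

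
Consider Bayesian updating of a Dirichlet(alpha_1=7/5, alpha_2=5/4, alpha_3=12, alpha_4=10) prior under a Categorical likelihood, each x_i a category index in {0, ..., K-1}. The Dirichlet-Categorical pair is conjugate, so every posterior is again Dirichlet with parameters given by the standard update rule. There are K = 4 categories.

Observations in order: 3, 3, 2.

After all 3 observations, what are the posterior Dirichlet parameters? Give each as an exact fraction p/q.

obs 1: x=3 → posterior Dirichlet(7/5, 5/4, 12, 11)
obs 2: x=3 → posterior Dirichlet(7/5, 5/4, 12, 12)
obs 3: x=2 → posterior Dirichlet(7/5, 5/4, 13, 12)

alpha_1=7/5, alpha_2=5/4, alpha_3=13, alpha_4=12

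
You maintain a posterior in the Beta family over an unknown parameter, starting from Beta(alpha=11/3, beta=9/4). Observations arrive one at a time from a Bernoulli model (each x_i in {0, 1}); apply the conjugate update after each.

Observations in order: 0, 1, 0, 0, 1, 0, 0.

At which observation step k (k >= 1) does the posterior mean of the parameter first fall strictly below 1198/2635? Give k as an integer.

obs 1: x=0 → posterior Beta(11/3, 13/4)
obs 2: x=1 → posterior Beta(14/3, 13/4)
obs 3: x=0 → posterior Beta(14/3, 17/4)
obs 4: x=0 → posterior Beta(14/3, 21/4)
obs 5: x=1 → posterior Beta(17/3, 21/4)
obs 6: x=0 → posterior Beta(17/3, 25/4)
obs 7: x=0 → posterior Beta(17/3, 29/4)

k = 7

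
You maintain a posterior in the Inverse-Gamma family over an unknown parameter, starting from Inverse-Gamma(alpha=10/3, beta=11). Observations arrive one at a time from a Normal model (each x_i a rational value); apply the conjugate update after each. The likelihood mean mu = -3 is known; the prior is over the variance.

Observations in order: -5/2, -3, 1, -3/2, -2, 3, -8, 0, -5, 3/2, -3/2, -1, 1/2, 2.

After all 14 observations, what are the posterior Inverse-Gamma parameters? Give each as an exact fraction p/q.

obs 1: x=-5/2 → posterior Inverse-Gamma(23/6, 89/8)
obs 2: x=-3 → posterior Inverse-Gamma(13/3, 89/8)
obs 3: x=1 → posterior Inverse-Gamma(29/6, 153/8)
obs 4: x=-3/2 → posterior Inverse-Gamma(16/3, 81/4)
obs 5: x=-2 → posterior Inverse-Gamma(35/6, 83/4)
obs 6: x=3 → posterior Inverse-Gamma(19/3, 155/4)
obs 7: x=-8 → posterior Inverse-Gamma(41/6, 205/4)
obs 8: x=0 → posterior Inverse-Gamma(22/3, 223/4)
obs 9: x=-5 → posterior Inverse-Gamma(47/6, 231/4)
obs 10: x=3/2 → posterior Inverse-Gamma(25/3, 543/8)
obs 11: x=-3/2 → posterior Inverse-Gamma(53/6, 69)
obs 12: x=-1 → posterior Inverse-Gamma(28/3, 71)
obs 13: x=1/2 → posterior Inverse-Gamma(59/6, 617/8)
obs 14: x=2 → posterior Inverse-Gamma(31/3, 717/8)

alpha=31/3, beta=717/8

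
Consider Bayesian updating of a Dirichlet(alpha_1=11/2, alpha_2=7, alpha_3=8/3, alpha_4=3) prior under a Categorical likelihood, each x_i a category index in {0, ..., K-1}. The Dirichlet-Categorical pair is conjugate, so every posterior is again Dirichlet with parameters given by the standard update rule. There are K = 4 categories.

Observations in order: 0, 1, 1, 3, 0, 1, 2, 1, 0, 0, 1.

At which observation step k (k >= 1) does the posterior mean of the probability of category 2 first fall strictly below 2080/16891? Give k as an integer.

obs 1: x=0 → posterior Dirichlet(13/2, 7, 8/3, 3)
obs 2: x=1 → posterior Dirichlet(13/2, 8, 8/3, 3)
obs 3: x=1 → posterior Dirichlet(13/2, 9, 8/3, 3)
obs 4: x=3 → posterior Dirichlet(13/2, 9, 8/3, 4)
obs 5: x=0 → posterior Dirichlet(15/2, 9, 8/3, 4)
obs 6: x=1 → posterior Dirichlet(15/2, 10, 8/3, 4)
obs 7: x=2 → posterior Dirichlet(15/2, 10, 11/3, 4)
obs 8: x=1 → posterior Dirichlet(15/2, 11, 11/3, 4)
obs 9: x=0 → posterior Dirichlet(17/2, 11, 11/3, 4)
obs 10: x=0 → posterior Dirichlet(19/2, 11, 11/3, 4)
obs 11: x=1 → posterior Dirichlet(19/2, 12, 11/3, 4)

k = 4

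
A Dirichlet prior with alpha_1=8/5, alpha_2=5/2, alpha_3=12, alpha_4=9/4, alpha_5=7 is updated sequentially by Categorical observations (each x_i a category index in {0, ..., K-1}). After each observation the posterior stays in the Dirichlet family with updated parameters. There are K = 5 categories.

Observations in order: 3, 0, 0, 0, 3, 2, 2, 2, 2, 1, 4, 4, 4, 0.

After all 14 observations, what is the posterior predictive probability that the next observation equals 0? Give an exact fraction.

112/787

obs 1: x=3 → posterior Dirichlet(8/5, 5/2, 12, 13/4, 7)
obs 2: x=0 → posterior Dirichlet(13/5, 5/2, 12, 13/4, 7)
obs 3: x=0 → posterior Dirichlet(18/5, 5/2, 12, 13/4, 7)
obs 4: x=0 → posterior Dirichlet(23/5, 5/2, 12, 13/4, 7)
obs 5: x=3 → posterior Dirichlet(23/5, 5/2, 12, 17/4, 7)
obs 6: x=2 → posterior Dirichlet(23/5, 5/2, 13, 17/4, 7)
obs 7: x=2 → posterior Dirichlet(23/5, 5/2, 14, 17/4, 7)
obs 8: x=2 → posterior Dirichlet(23/5, 5/2, 15, 17/4, 7)
obs 9: x=2 → posterior Dirichlet(23/5, 5/2, 16, 17/4, 7)
obs 10: x=1 → posterior Dirichlet(23/5, 7/2, 16, 17/4, 7)
obs 11: x=4 → posterior Dirichlet(23/5, 7/2, 16, 17/4, 8)
obs 12: x=4 → posterior Dirichlet(23/5, 7/2, 16, 17/4, 9)
obs 13: x=4 → posterior Dirichlet(23/5, 7/2, 16, 17/4, 10)
obs 14: x=0 → posterior Dirichlet(28/5, 7/2, 16, 17/4, 10)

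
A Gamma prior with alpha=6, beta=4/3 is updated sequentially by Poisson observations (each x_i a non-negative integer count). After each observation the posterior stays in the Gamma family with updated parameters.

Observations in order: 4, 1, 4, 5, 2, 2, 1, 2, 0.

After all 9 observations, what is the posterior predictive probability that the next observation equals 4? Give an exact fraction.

obs 1: x=4 → posterior Gamma(10, 7/3)
obs 2: x=1 → posterior Gamma(11, 10/3)
obs 3: x=4 → posterior Gamma(15, 13/3)
obs 4: x=5 → posterior Gamma(20, 16/3)
obs 5: x=2 → posterior Gamma(22, 19/3)
obs 6: x=2 → posterior Gamma(24, 22/3)
obs 7: x=1 → posterior Gamma(25, 25/3)
obs 8: x=2 → posterior Gamma(27, 28/3)
obs 9: x=0 → posterior Gamma(27, 31/3)

41028020024720707809680232987794551712459036355/299120672332806228664106719451209941853702979584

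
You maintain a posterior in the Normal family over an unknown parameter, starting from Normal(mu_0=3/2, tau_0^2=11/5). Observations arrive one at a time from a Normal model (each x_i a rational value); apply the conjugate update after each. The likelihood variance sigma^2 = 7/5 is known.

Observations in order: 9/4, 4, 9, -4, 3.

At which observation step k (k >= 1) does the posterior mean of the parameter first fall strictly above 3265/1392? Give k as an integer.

obs 1: x=9/4 → posterior Normal(47/24, 77/90)
obs 2: x=4 → posterior Normal(317/116, 77/145)
obs 3: x=9 → posterior Normal(713/160, 77/200)
obs 4: x=-4 → posterior Normal(179/68, 77/255)
obs 5: x=3 → posterior Normal(669/248, 77/310)

k = 2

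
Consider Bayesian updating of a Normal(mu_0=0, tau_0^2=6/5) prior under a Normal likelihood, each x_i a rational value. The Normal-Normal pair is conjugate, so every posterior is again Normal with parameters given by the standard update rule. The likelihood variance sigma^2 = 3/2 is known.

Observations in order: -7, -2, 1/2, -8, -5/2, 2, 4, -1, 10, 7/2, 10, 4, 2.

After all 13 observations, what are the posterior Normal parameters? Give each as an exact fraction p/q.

mu_0=62/57, tau_0^2=2/19

obs 1: x=-7 → posterior Normal(-28/9, 2/3)
obs 2: x=-2 → posterior Normal(-36/13, 6/13)
obs 3: x=1/2 → posterior Normal(-2, 6/17)
obs 4: x=-8 → posterior Normal(-22/7, 2/7)
obs 5: x=-5/2 → posterior Normal(-76/25, 6/25)
obs 6: x=2 → posterior Normal(-68/29, 6/29)
obs 7: x=4 → posterior Normal(-52/33, 2/11)
obs 8: x=-1 → posterior Normal(-56/37, 6/37)
obs 9: x=10 → posterior Normal(-16/41, 6/41)
obs 10: x=7/2 → posterior Normal(-2/45, 2/15)
obs 11: x=10 → posterior Normal(38/49, 6/49)
obs 12: x=4 → posterior Normal(54/53, 6/53)
obs 13: x=2 → posterior Normal(62/57, 2/19)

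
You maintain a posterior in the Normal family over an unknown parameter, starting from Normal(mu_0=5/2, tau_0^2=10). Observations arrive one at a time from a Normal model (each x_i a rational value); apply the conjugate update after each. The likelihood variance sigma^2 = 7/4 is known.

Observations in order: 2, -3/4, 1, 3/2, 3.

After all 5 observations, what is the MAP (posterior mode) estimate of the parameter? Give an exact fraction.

obs 1: x=2 → posterior Normal(195/94, 70/47)
obs 2: x=-3/4 → posterior Normal(45/58, 70/87)
obs 3: x=1 → posterior Normal(215/254, 70/127)
obs 4: x=3/2 → posterior Normal(335/334, 70/167)
obs 5: x=3 → posterior Normal(25/18, 70/207)

25/18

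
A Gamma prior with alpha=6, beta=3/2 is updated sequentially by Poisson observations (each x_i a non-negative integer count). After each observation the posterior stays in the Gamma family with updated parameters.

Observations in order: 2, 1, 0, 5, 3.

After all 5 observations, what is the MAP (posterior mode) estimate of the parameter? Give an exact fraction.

obs 1: x=2 → posterior Gamma(8, 5/2)
obs 2: x=1 → posterior Gamma(9, 7/2)
obs 3: x=0 → posterior Gamma(9, 9/2)
obs 4: x=5 → posterior Gamma(14, 11/2)
obs 5: x=3 → posterior Gamma(17, 13/2)

32/13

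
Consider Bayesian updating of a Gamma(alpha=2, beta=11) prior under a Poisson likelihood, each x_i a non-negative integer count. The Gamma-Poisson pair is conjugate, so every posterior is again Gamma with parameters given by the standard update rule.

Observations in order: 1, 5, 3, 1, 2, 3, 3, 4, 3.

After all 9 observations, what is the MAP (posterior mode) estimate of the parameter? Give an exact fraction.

13/10

obs 1: x=1 → posterior Gamma(3, 12)
obs 2: x=5 → posterior Gamma(8, 13)
obs 3: x=3 → posterior Gamma(11, 14)
obs 4: x=1 → posterior Gamma(12, 15)
obs 5: x=2 → posterior Gamma(14, 16)
obs 6: x=3 → posterior Gamma(17, 17)
obs 7: x=3 → posterior Gamma(20, 18)
obs 8: x=4 → posterior Gamma(24, 19)
obs 9: x=3 → posterior Gamma(27, 20)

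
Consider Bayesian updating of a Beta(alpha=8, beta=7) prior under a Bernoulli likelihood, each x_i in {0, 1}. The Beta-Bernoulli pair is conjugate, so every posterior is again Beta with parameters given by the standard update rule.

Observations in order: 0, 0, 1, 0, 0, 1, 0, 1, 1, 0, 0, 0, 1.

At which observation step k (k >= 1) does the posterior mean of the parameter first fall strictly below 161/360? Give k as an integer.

obs 1: x=0 → posterior Beta(8, 8)
obs 2: x=0 → posterior Beta(8, 9)
obs 3: x=1 → posterior Beta(9, 9)
obs 4: x=0 → posterior Beta(9, 10)
obs 5: x=0 → posterior Beta(9, 11)
obs 6: x=1 → posterior Beta(10, 11)
obs 7: x=0 → posterior Beta(10, 12)
obs 8: x=1 → posterior Beta(11, 12)
obs 9: x=1 → posterior Beta(12, 12)
obs 10: x=0 → posterior Beta(12, 13)
obs 11: x=0 → posterior Beta(12, 14)
obs 12: x=0 → posterior Beta(12, 15)
obs 13: x=1 → posterior Beta(13, 15)

k = 12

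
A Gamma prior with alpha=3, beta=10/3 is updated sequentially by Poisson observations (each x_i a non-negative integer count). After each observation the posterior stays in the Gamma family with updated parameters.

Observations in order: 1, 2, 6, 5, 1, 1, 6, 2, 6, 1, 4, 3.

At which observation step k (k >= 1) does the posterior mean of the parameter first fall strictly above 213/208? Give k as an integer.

obs 1: x=1 → posterior Gamma(4, 13/3)
obs 2: x=2 → posterior Gamma(6, 16/3)
obs 3: x=6 → posterior Gamma(12, 19/3)
obs 4: x=5 → posterior Gamma(17, 22/3)
obs 5: x=1 → posterior Gamma(18, 25/3)
obs 6: x=1 → posterior Gamma(19, 28/3)
obs 7: x=6 → posterior Gamma(25, 31/3)
obs 8: x=2 → posterior Gamma(27, 34/3)
obs 9: x=6 → posterior Gamma(33, 37/3)
obs 10: x=1 → posterior Gamma(34, 40/3)
obs 11: x=4 → posterior Gamma(38, 43/3)
obs 12: x=3 → posterior Gamma(41, 46/3)

k = 2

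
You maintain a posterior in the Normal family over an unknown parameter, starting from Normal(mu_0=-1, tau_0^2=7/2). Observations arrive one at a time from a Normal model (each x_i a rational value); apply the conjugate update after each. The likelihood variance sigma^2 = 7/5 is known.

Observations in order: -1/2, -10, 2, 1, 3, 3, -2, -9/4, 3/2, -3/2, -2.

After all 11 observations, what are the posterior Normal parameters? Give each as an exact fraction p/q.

mu_0=-163/228, tau_0^2=7/57

obs 1: x=-1/2 → posterior Normal(-9/14, 1)
obs 2: x=-10 → posterior Normal(-109/24, 7/12)
obs 3: x=2 → posterior Normal(-89/34, 7/17)
obs 4: x=1 → posterior Normal(-79/44, 7/22)
obs 5: x=3 → posterior Normal(-49/54, 7/27)
obs 6: x=3 → posterior Normal(-19/64, 7/32)
obs 7: x=-2 → posterior Normal(-39/74, 7/37)
obs 8: x=-9/4 → posterior Normal(-41/56, 1/6)
obs 9: x=3/2 → posterior Normal(-93/188, 7/47)
obs 10: x=-3/2 → posterior Normal(-123/208, 7/52)
obs 11: x=-2 → posterior Normal(-163/228, 7/57)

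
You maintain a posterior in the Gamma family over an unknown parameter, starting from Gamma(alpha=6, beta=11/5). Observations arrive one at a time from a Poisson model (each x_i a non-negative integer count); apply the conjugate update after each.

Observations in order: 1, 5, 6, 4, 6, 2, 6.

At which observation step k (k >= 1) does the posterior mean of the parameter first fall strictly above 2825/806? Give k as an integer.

k = 4

obs 1: x=1 → posterior Gamma(7, 16/5)
obs 2: x=5 → posterior Gamma(12, 21/5)
obs 3: x=6 → posterior Gamma(18, 26/5)
obs 4: x=4 → posterior Gamma(22, 31/5)
obs 5: x=6 → posterior Gamma(28, 36/5)
obs 6: x=2 → posterior Gamma(30, 41/5)
obs 7: x=6 → posterior Gamma(36, 46/5)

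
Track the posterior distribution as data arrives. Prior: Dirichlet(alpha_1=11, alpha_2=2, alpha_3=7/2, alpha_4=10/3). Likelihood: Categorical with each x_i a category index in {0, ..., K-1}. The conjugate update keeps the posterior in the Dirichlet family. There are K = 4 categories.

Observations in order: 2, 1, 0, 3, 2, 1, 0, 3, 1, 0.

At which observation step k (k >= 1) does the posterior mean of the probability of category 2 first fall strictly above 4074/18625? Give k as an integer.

obs 1: x=2 → posterior Dirichlet(11, 2, 9/2, 10/3)
obs 2: x=1 → posterior Dirichlet(11, 3, 9/2, 10/3)
obs 3: x=0 → posterior Dirichlet(12, 3, 9/2, 10/3)
obs 4: x=3 → posterior Dirichlet(12, 3, 9/2, 13/3)
obs 5: x=2 → posterior Dirichlet(12, 3, 11/2, 13/3)
obs 6: x=1 → posterior Dirichlet(12, 4, 11/2, 13/3)
obs 7: x=0 → posterior Dirichlet(13, 4, 11/2, 13/3)
obs 8: x=3 → posterior Dirichlet(13, 4, 11/2, 16/3)
obs 9: x=1 → posterior Dirichlet(13, 5, 11/2, 16/3)
obs 10: x=0 → posterior Dirichlet(14, 5, 11/2, 16/3)

k = 5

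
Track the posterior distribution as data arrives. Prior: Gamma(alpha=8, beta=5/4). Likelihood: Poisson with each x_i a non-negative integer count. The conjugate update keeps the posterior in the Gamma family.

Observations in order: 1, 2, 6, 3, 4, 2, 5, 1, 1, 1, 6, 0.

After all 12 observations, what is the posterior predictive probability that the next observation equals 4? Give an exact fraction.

obs 1: x=1 → posterior Gamma(9, 9/4)
obs 2: x=2 → posterior Gamma(11, 13/4)
obs 3: x=6 → posterior Gamma(17, 17/4)
obs 4: x=3 → posterior Gamma(20, 21/4)
obs 5: x=4 → posterior Gamma(24, 25/4)
obs 6: x=2 → posterior Gamma(26, 29/4)
obs 7: x=5 → posterior Gamma(31, 33/4)
obs 8: x=1 → posterior Gamma(32, 37/4)
obs 9: x=1 → posterior Gamma(33, 41/4)
obs 10: x=1 → posterior Gamma(34, 45/4)
obs 11: x=6 → posterior Gamma(40, 49/4)
obs 12: x=0 → posterior Gamma(40, 53/4)

29554601074678546958195790388345539545106805171851380697961862695432901480960/181340015948648842815419907564621801200706977511272038932716245145242596116001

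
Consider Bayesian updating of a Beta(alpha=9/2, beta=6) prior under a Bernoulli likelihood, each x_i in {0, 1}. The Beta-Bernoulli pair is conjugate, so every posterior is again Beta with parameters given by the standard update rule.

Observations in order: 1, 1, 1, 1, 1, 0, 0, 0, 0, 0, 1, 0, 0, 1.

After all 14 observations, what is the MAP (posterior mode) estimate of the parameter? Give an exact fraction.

7/15

obs 1: x=1 → posterior Beta(11/2, 6)
obs 2: x=1 → posterior Beta(13/2, 6)
obs 3: x=1 → posterior Beta(15/2, 6)
obs 4: x=1 → posterior Beta(17/2, 6)
obs 5: x=1 → posterior Beta(19/2, 6)
obs 6: x=0 → posterior Beta(19/2, 7)
obs 7: x=0 → posterior Beta(19/2, 8)
obs 8: x=0 → posterior Beta(19/2, 9)
obs 9: x=0 → posterior Beta(19/2, 10)
obs 10: x=0 → posterior Beta(19/2, 11)
obs 11: x=1 → posterior Beta(21/2, 11)
obs 12: x=0 → posterior Beta(21/2, 12)
obs 13: x=0 → posterior Beta(21/2, 13)
obs 14: x=1 → posterior Beta(23/2, 13)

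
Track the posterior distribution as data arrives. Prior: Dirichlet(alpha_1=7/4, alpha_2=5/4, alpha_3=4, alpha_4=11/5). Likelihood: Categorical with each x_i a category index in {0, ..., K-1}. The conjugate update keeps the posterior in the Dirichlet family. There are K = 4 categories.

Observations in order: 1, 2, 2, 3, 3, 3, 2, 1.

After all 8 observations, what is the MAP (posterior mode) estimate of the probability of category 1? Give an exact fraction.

obs 1: x=1 → posterior Dirichlet(7/4, 9/4, 4, 11/5)
obs 2: x=2 → posterior Dirichlet(7/4, 9/4, 5, 11/5)
obs 3: x=2 → posterior Dirichlet(7/4, 9/4, 6, 11/5)
obs 4: x=3 → posterior Dirichlet(7/4, 9/4, 6, 16/5)
obs 5: x=3 → posterior Dirichlet(7/4, 9/4, 6, 21/5)
obs 6: x=3 → posterior Dirichlet(7/4, 9/4, 6, 26/5)
obs 7: x=2 → posterior Dirichlet(7/4, 9/4, 7, 26/5)
obs 8: x=1 → posterior Dirichlet(7/4, 13/4, 7, 26/5)

15/88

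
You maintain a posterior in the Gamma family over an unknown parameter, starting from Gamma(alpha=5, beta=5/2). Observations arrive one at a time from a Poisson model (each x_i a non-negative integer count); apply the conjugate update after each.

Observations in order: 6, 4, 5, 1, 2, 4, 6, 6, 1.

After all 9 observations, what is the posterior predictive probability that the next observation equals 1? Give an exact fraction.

47123053398779282686009035163669127331863549222893286416/413590306276513837435704346034981426782906055450439453125

obs 1: x=6 → posterior Gamma(11, 7/2)
obs 2: x=4 → posterior Gamma(15, 9/2)
obs 3: x=5 → posterior Gamma(20, 11/2)
obs 4: x=1 → posterior Gamma(21, 13/2)
obs 5: x=2 → posterior Gamma(23, 15/2)
obs 6: x=4 → posterior Gamma(27, 17/2)
obs 7: x=6 → posterior Gamma(33, 19/2)
obs 8: x=6 → posterior Gamma(39, 21/2)
obs 9: x=1 → posterior Gamma(40, 23/2)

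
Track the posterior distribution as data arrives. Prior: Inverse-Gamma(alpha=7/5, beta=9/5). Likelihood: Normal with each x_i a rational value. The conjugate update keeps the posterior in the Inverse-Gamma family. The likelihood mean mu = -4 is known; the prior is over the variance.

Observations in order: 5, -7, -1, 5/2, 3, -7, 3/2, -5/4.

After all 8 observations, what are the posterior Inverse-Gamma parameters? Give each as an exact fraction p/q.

alpha=27/5, beta=19253/160

obs 1: x=5 → posterior Inverse-Gamma(19/10, 423/10)
obs 2: x=-7 → posterior Inverse-Gamma(12/5, 234/5)
obs 3: x=-1 → posterior Inverse-Gamma(29/10, 513/10)
obs 4: x=5/2 → posterior Inverse-Gamma(17/5, 2897/40)
obs 5: x=3 → posterior Inverse-Gamma(39/10, 3877/40)
obs 6: x=-7 → posterior Inverse-Gamma(22/5, 4057/40)
obs 7: x=3/2 → posterior Inverse-Gamma(49/10, 2331/20)
obs 8: x=-5/4 → posterior Inverse-Gamma(27/5, 19253/160)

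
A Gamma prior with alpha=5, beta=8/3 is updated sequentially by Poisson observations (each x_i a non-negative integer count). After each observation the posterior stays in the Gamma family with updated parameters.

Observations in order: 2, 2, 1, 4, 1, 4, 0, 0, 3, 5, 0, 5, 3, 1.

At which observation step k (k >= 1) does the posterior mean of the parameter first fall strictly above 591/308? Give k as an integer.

k = 2

obs 1: x=2 → posterior Gamma(7, 11/3)
obs 2: x=2 → posterior Gamma(9, 14/3)
obs 3: x=1 → posterior Gamma(10, 17/3)
obs 4: x=4 → posterior Gamma(14, 20/3)
obs 5: x=1 → posterior Gamma(15, 23/3)
obs 6: x=4 → posterior Gamma(19, 26/3)
obs 7: x=0 → posterior Gamma(19, 29/3)
obs 8: x=0 → posterior Gamma(19, 32/3)
obs 9: x=3 → posterior Gamma(22, 35/3)
obs 10: x=5 → posterior Gamma(27, 38/3)
obs 11: x=0 → posterior Gamma(27, 41/3)
obs 12: x=5 → posterior Gamma(32, 44/3)
obs 13: x=3 → posterior Gamma(35, 47/3)
obs 14: x=1 → posterior Gamma(36, 50/3)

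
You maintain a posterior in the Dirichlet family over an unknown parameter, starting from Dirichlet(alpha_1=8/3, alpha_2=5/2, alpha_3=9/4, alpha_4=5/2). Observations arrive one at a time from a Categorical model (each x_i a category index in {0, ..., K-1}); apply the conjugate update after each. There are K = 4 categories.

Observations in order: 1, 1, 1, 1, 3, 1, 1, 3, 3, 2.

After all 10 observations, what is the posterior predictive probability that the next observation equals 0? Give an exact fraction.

32/239

obs 1: x=1 → posterior Dirichlet(8/3, 7/2, 9/4, 5/2)
obs 2: x=1 → posterior Dirichlet(8/3, 9/2, 9/4, 5/2)
obs 3: x=1 → posterior Dirichlet(8/3, 11/2, 9/4, 5/2)
obs 4: x=1 → posterior Dirichlet(8/3, 13/2, 9/4, 5/2)
obs 5: x=3 → posterior Dirichlet(8/3, 13/2, 9/4, 7/2)
obs 6: x=1 → posterior Dirichlet(8/3, 15/2, 9/4, 7/2)
obs 7: x=1 → posterior Dirichlet(8/3, 17/2, 9/4, 7/2)
obs 8: x=3 → posterior Dirichlet(8/3, 17/2, 9/4, 9/2)
obs 9: x=3 → posterior Dirichlet(8/3, 17/2, 9/4, 11/2)
obs 10: x=2 → posterior Dirichlet(8/3, 17/2, 13/4, 11/2)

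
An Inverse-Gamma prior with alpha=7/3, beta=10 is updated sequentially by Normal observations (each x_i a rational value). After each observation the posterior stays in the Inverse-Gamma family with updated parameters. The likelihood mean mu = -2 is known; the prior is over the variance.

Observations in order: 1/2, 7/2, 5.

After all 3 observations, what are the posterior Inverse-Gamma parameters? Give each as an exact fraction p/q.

obs 1: x=1/2 → posterior Inverse-Gamma(17/6, 105/8)
obs 2: x=7/2 → posterior Inverse-Gamma(10/3, 113/4)
obs 3: x=5 → posterior Inverse-Gamma(23/6, 211/4)

alpha=23/6, beta=211/4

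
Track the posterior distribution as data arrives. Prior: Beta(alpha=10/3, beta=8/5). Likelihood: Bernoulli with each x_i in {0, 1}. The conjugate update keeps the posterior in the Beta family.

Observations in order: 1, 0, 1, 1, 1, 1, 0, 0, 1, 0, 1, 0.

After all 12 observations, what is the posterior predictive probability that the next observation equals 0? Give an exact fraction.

99/254

obs 1: x=1 → posterior Beta(13/3, 8/5)
obs 2: x=0 → posterior Beta(13/3, 13/5)
obs 3: x=1 → posterior Beta(16/3, 13/5)
obs 4: x=1 → posterior Beta(19/3, 13/5)
obs 5: x=1 → posterior Beta(22/3, 13/5)
obs 6: x=1 → posterior Beta(25/3, 13/5)
obs 7: x=0 → posterior Beta(25/3, 18/5)
obs 8: x=0 → posterior Beta(25/3, 23/5)
obs 9: x=1 → posterior Beta(28/3, 23/5)
obs 10: x=0 → posterior Beta(28/3, 28/5)
obs 11: x=1 → posterior Beta(31/3, 28/5)
obs 12: x=0 → posterior Beta(31/3, 33/5)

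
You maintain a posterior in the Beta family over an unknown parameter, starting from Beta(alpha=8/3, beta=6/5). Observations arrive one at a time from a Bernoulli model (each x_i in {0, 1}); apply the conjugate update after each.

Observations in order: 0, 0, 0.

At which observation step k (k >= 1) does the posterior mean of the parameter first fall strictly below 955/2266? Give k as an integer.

obs 1: x=0 → posterior Beta(8/3, 11/5)
obs 2: x=0 → posterior Beta(8/3, 16/5)
obs 3: x=0 → posterior Beta(8/3, 21/5)

k = 3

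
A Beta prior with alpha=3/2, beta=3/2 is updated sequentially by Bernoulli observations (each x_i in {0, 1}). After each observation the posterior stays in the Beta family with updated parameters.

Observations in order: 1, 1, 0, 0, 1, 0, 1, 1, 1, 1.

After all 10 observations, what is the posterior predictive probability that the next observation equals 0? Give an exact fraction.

obs 1: x=1 → posterior Beta(5/2, 3/2)
obs 2: x=1 → posterior Beta(7/2, 3/2)
obs 3: x=0 → posterior Beta(7/2, 5/2)
obs 4: x=0 → posterior Beta(7/2, 7/2)
obs 5: x=1 → posterior Beta(9/2, 7/2)
obs 6: x=0 → posterior Beta(9/2, 9/2)
obs 7: x=1 → posterior Beta(11/2, 9/2)
obs 8: x=1 → posterior Beta(13/2, 9/2)
obs 9: x=1 → posterior Beta(15/2, 9/2)
obs 10: x=1 → posterior Beta(17/2, 9/2)

9/26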